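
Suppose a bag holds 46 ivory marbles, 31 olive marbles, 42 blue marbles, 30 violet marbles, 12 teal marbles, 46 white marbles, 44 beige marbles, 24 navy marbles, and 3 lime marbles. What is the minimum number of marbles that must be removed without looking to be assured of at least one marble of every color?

276

The hardest color to obtain is lime: we could draw every other marble first — 278 − 3 = 275 marbles — without a single lime one.
The next draw must be lime, so 275 + 1 = 276.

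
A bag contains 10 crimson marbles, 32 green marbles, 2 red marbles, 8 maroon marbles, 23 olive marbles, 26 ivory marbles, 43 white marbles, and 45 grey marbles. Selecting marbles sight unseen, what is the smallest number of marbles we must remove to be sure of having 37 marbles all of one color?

Treat the 8 colors as pigeonholes.
In the worst case we take at most 36 of each color, but all 10 crimson, all 32 green, all 2 red, all 8 maroon, all 23 olive, and all 26 ivory (fewer than 36), giving 10 + 32 + 2 + 8 + 23 + 26 + 36 + 36 = 173.
One more marble then forces some color to 37, so 173 + 1 = 174.

174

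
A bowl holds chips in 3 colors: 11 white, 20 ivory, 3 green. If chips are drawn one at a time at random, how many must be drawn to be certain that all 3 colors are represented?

The hardest color to obtain is green: we could draw every other chip first — 34 − 3 = 31 chips — without a single green one.
The next draw must be green, so 31 + 1 = 32.

32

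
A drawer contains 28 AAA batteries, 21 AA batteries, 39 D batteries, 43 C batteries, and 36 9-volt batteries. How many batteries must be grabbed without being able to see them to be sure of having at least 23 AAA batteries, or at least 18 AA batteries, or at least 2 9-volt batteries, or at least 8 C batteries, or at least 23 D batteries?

70

The worst case stops just short of every target: 22 AAA, 17 AA, 22 D, 7 C, 1 9-volt — 22 + 17 + 22 + 7 + 1 = 69 batteries.
One more battery must push some type to its target, so 69 + 1 = 70.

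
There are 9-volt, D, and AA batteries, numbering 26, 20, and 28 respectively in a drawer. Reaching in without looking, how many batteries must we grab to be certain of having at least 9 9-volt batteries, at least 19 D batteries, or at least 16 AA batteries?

The worst case stops just short of every target: 8 9-volt, 18 D, 15 AA — 8 + 18 + 15 = 41 batteries.
One more battery must push some type to its target, so 41 + 1 = 42.

42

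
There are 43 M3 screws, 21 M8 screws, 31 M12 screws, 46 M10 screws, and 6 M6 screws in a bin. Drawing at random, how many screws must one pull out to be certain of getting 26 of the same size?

103

In the worst case we take at most 25 of each size, but all 21 M8 and all 6 M6 (fewer than 25), giving 25 + 21 + 25 + 25 + 6 = 102.
One more screw then forces some size to 26, so 102 + 1 = 103.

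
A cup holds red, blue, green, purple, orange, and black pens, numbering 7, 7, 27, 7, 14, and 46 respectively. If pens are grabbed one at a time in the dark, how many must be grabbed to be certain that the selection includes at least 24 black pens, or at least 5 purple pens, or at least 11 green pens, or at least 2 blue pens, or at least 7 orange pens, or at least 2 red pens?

Each of the 6 ink colors has its own threshold; avoid all of them simultaneously.
The worst case stops just short of every target: 1 red, 1 blue, 10 green, 4 purple, 6 orange, 23 black — 1 + 1 + 10 + 4 + 6 + 23 = 45 pens.
One more pen must push some ink color to its target, so 45 + 1 = 46.

46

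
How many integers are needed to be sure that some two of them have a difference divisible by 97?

98

Two integers differ by a multiple of 97 exactly when they share a remainder mod 97.
There are 97 residue classes mod 97, so 97 integers can all lie in distinct classes.
One more integer must repeat a residue, giving a difference divisible by 97. So n = 97 + 1 = 98.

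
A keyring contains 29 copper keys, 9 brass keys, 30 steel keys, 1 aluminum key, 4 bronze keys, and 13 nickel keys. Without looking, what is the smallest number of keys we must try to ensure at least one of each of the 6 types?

The hardest type to obtain is aluminum: we could draw every other key first — 86 − 1 = 85 keys — without a single aluminum one.
The next draw must be aluminum, so 85 + 1 = 86.

86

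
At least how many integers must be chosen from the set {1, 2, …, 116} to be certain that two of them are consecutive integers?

Partition {1, …, 116} into 58 pairs: {1,2}, {3,4}, …, {115,116}.
Choosing 58 integers — say the 58 even numbers 2, 4, …, 116 — takes one from each pair and avoids the property.
Choosing 59 forces two into the same pair by pigeonhole, and those are consecutive. So 59.

59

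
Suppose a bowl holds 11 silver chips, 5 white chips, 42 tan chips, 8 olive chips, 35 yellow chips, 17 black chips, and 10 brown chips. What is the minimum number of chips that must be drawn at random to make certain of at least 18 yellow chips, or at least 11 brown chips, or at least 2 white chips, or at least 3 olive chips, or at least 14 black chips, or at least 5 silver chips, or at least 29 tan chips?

76

Each of the 7 colors has its own threshold; avoid all of them simultaneously.
The worst case stops just short of every target: 4 silver, 1 white, 28 tan, 2 olive, 17 yellow, 13 black, 10 brown — 4 + 1 + 28 + 2 + 17 + 13 + 10 = 75 chips.
One more chip must push some color to its target, so 75 + 1 = 76.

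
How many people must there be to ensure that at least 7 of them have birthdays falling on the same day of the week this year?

43

There are 7 days of the week acting as pigeonholes.
With 7 × 6 = 42 people we could place exactly 6 in each, with no class reaching 7.
One more forces some class to hold 7, so 42 + 1 = 43.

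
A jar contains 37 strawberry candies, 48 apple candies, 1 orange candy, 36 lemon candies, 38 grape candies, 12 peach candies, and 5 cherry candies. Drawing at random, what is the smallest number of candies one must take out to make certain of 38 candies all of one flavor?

166

Treat the 7 flavors as pigeonholes.
In the worst case we take at most 37 of each flavor, but all 1 orange, all 36 lemon, all 12 peach, and all 5 cherry (fewer than 37), giving 37 + 37 + 1 + 36 + 37 + 12 + 5 = 165.
One more candy then forces some flavor to 38, so 165 + 1 = 166.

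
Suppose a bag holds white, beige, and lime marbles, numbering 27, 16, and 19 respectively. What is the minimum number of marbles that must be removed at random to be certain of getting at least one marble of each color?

47

The hardest color to obtain is beige: we could draw every other marble first — 62 − 16 = 46 marbles — without a single beige one.
The next draw must be beige, so 46 + 1 = 47.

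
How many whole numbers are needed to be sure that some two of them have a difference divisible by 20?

21

Two integers differ by a multiple of 20 exactly when they share a remainder mod 20.
There are 20 residue classes mod 20, so 20 integers can all lie in distinct classes.
One more integer must repeat a residue, giving a difference divisible by 20. So n = 20 + 1 = 21.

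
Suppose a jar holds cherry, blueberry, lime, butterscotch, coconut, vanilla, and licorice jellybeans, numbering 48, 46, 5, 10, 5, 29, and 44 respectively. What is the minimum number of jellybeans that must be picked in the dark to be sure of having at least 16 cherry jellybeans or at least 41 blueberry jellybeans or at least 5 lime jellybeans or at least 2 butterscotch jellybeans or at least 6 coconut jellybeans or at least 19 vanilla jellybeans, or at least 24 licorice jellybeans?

107

The worst case stops just short of every target: 15 cherry, 40 blueberry, 4 lime, 1 butterscotch, 5 coconut, 18 vanilla, 23 licorice — 15 + 40 + 4 + 1 + 5 + 18 + 23 = 106 jellybeans.
One more jellybean must push some flavor to its target, so 106 + 1 = 107.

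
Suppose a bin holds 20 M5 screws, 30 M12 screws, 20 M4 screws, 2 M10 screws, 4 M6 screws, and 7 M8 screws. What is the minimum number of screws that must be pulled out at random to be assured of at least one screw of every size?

The hardest size to obtain is M10: we could draw every other screw first — 83 − 2 = 81 screws — without a single M10 one.
The next draw must be M10, so 81 + 1 = 82.

82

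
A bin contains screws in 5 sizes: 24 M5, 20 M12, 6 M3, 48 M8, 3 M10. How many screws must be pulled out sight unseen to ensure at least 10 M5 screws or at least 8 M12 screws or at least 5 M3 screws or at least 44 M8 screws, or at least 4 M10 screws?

67

The worst case stops just short of every target: 9 M5, 7 M12, 4 M3, 43 M8, 3 M10 — 9 + 7 + 4 + 43 + 3 = 66 screws.
One more screw must push some size to its target, so 66 + 1 = 67.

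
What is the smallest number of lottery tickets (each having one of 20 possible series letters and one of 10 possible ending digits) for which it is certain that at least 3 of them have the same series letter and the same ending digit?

401

There are 20 × 10 = 200 (series letter, ending digit) combinations acting as pigeonholes.
With 200 × 2 = 400 lottery tickets we could place exactly 2 in each, with no (series letter, ending digit) pair reaching 3.
One more forces some (series letter, ending digit) pair to hold 3, so 400 + 1 = 401.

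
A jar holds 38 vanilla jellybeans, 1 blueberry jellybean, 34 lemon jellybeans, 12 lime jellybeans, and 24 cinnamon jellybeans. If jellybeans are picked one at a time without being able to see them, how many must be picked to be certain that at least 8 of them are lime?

The worst case draws every non-lime jellybean first: 38 + 1 + 34 + 24 = 97.
The next 8 draws are then forced to be lime, giving 97 + 8 = 105.

105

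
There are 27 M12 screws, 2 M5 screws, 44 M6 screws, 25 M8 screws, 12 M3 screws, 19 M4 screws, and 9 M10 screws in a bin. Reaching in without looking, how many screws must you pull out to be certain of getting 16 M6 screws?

The worst case draws every non-M6 screw first: 27 + 2 + 25 + 12 + 19 + 9 = 94.
The next 16 draws are then forced to be M6, giving 94 + 16 = 110.

110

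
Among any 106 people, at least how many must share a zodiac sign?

There are 12 zodiac signs, which serve as the pigeonholes.
If each of the 12 zodiac signs held at most 8, the total would be at most 12 × 8 = 96 < 106, a contradiction.
So at least one holds ⌈106/12⌉ = 9.

9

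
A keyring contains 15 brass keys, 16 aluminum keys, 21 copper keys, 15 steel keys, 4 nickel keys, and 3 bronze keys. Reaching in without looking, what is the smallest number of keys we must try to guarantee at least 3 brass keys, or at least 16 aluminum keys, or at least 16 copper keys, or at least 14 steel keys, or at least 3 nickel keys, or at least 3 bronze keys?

50

The worst case stops just short of every target: 2 brass, 15 aluminum, 15 copper, 13 steel, 2 nickel, 2 bronze — 2 + 15 + 15 + 13 + 2 + 2 = 49 keys.
One more key must push some type to its target, so 49 + 1 = 50.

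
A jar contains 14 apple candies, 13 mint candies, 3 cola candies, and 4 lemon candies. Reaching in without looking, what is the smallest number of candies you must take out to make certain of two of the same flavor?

5

The worst case takes 1 candy of each flavor without reaching 2 of any: 4 × 1 = 4.
The next candy must bring some flavor to 2, so 4 + 1 = 5.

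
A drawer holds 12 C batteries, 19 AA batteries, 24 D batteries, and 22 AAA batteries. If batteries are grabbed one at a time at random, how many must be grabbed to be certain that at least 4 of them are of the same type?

Treat the 4 types as pigeonholes.
The worst case takes 3 batteries of each type without reaching 4 of any: 4 × 3 = 12.
The next battery must bring some type to 4, so 12 + 1 = 13.

13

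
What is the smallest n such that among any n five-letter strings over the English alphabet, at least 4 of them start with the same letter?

79

There are 26 possible first letters acting as pigeonholes.
With 26 × 3 = 78 five-letter strings over the English alphabet we could place exactly 3 in each, with no class reaching 4.
One more forces some class to hold 4, so 78 + 1 = 79.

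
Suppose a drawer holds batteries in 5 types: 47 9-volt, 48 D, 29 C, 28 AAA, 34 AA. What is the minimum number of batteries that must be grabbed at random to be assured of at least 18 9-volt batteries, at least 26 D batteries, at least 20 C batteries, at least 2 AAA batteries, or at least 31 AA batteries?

The worst case stops just short of every target: 17 9-volt, 25 D, 19 C, 1 AAA, 30 AA — 17 + 25 + 19 + 1 + 30 = 92 batteries.
One more battery must push some type to its target, so 92 + 1 = 93.

93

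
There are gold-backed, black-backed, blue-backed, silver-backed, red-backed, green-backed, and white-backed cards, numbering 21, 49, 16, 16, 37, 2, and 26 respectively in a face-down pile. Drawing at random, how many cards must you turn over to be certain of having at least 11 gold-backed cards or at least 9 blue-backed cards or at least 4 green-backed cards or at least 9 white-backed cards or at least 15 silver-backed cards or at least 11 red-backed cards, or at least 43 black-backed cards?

The worst case stops just short of every target: 10 gold-backed, 42 black-backed, 8 blue-backed, 14 silver-backed, 10 red-backed, all 2 green-backed, 8 white-backed — 10 + 42 + 8 + 14 + 10 + 2 + 8 = 94 cards.
One more card must push some back color to its target, so 94 + 1 = 95.

95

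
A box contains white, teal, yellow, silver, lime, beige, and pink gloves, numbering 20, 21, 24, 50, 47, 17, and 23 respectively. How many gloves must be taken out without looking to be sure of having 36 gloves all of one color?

In the worst case we take at most 35 of each color, but all 20 white, all 21 teal, all 24 yellow, all 17 beige, and all 23 pink (fewer than 35), giving 20 + 21 + 24 + 35 + 35 + 17 + 23 = 175.
One more glove then forces some color to 36, so 175 + 1 = 176.

176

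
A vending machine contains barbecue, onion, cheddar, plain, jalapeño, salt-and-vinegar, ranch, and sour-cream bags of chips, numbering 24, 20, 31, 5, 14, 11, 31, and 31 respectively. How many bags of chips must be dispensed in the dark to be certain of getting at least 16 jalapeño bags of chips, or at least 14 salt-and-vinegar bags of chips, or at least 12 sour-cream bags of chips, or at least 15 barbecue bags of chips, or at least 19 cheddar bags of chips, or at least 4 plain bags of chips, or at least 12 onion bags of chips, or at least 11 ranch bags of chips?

93

The worst case stops just short of every target: 14 barbecue, 11 onion, 18 cheddar, 3 plain, all 14 jalapeño, all 11 salt-and-vinegar, 10 ranch, 11 sour-cream — 14 + 11 + 18 + 3 + 14 + 11 + 10 + 11 = 92 bags of chips.
One more bag of chips must push some flavor to its target, so 92 + 1 = 93.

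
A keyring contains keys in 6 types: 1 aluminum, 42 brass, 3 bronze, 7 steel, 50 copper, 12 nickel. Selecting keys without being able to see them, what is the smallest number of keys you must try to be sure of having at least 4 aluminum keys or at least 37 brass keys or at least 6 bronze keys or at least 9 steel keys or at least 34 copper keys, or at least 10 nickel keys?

90

Each of the 6 types has its own threshold; avoid all of them simultaneously.
The worst case stops just short of every target: all 1 aluminum, 36 brass, all 3 bronze, all 7 steel, 33 copper, 9 nickel — 1 + 36 + 3 + 7 + 33 + 9 = 89 keys.
One more key must push some type to its target, so 89 + 1 = 90.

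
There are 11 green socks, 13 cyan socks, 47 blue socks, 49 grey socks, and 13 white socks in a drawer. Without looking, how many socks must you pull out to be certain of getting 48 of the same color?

In the worst case we take at most 47 of each color, but all 11 green, all 13 cyan, and all 13 white (fewer than 47), giving 11 + 13 + 47 + 47 + 13 = 131.
One more sock then forces some color to 48, so 131 + 1 = 132.

132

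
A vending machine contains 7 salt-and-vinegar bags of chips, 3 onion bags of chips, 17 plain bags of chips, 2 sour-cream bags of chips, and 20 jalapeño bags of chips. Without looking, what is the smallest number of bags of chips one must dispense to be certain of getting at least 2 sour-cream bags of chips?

To avoid sour-cream bags of chips as long as possible, exhaust the other 4 flavors first.
The worst case draws every non-sour-cream bag of chips first: 7 + 3 + 17 + 20 = 47.
The next 2 draws are then forced to be sour-cream, giving 47 + 2 = 49.

49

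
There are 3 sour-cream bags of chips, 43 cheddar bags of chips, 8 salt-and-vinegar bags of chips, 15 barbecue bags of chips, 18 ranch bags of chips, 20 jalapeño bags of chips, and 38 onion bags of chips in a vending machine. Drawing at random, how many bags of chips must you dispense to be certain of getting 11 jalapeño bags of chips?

The worst case draws every non-jalapeño bag of chips first: 3 + 43 + 8 + 15 + 18 + 38 = 125.
The next 11 draws are then forced to be jalapeño, giving 125 + 11 = 136.

136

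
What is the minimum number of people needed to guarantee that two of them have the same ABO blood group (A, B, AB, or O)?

5

There are 4 ABO blood groups acting as pigeonholes.
With 4 people we could place one in each, avoiding any repeat.
One more forces some class to hold 2, so 4 + 1 = 5.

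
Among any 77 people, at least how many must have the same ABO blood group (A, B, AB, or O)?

20

The 77 people fall into 4 ABO blood groups.
If each of the 4 ABO blood groups held at most 19, the total would be at most 4 × 19 = 76 < 77, a contradiction.
So at least one holds ⌈77/4⌉ = 20.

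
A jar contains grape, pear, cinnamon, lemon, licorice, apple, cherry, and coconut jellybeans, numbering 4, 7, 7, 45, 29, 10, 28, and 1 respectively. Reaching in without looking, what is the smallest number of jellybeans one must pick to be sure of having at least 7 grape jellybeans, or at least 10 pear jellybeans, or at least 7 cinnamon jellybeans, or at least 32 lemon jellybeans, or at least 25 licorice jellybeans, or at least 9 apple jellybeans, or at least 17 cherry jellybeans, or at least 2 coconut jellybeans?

98

The worst case stops just short of every target: all 4 grape, all 7 pear, 6 cinnamon, 31 lemon, 24 licorice, 8 apple, 16 cherry, 1 coconut — 4 + 7 + 6 + 31 + 24 + 8 + 16 + 1 = 97 jellybeans.
One more jellybean must push some flavor to its target, so 97 + 1 = 98.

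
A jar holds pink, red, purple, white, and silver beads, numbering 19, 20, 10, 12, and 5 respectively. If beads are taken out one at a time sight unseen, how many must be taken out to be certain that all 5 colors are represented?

The hardest color to obtain is silver: we could draw every other bead first — 66 − 5 = 61 beads — without a single silver one.
The next draw must be silver, so 61 + 1 = 62.

62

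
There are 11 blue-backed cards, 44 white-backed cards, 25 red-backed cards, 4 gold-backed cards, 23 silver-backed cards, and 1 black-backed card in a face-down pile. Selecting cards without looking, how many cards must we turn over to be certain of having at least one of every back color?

The hardest back color to obtain is black-backed: we could draw every other card first — 108 − 1 = 107 cards — without a single black-backed one.
The next draw must be black-backed, so 107 + 1 = 108.

108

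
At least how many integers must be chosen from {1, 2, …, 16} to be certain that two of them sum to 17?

9

Partition {1, …, 16} into 8 pairs: {1,16}, {2,15}, …, {8,9}.
Choosing 8 integers — say the integers 1 through 8 — takes one from each pair and avoids the property.
Choosing 9 forces two into the same pair by pigeonhole, and those sum to 17. So 9.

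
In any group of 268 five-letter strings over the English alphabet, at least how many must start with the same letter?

There are 26 possible first letters, which serve as the pigeonholes.
If each of the 26 possible first letters held at most 10, the total would be at most 26 × 10 = 260 < 268, a contradiction.
So at least one holds ⌈268/26⌉ = 11.

11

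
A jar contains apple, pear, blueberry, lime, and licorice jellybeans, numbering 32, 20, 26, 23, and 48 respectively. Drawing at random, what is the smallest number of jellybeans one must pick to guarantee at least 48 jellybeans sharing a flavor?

Treat the 5 flavors as pigeonholes.
In the worst case we take at most 47 of each flavor, but all 32 apple, all 20 pear, all 26 blueberry, and all 23 lime (fewer than 47), giving 32 + 20 + 26 + 23 + 47 = 148.
One more jellybean then forces some flavor to 48, so 148 + 1 = 149.

149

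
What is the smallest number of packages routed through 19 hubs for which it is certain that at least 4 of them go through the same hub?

There are 19 hubs acting as pigeonholes.
With 19 × 3 = 57 packages we could place exactly 3 in each, with no class reaching 4.
One more forces some class to hold 4, so 57 + 1 = 58.

58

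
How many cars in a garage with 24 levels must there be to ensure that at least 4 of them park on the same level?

73

There are 24 levels acting as pigeonholes.
With 24 × 3 = 72 cars we could place exactly 3 in each, with no class reaching 4.
One more forces some class to hold 4, so 72 + 1 = 73.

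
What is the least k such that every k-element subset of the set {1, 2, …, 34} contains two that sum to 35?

Partition {1, …, 34} into 17 pairs: {1,34}, {2,33}, …, {17,18}.
Choosing 17 integers — say the integers 1 through 17 — takes one from each pair and avoids the property.
Choosing 18 forces two into the same pair by pigeonhole, and those sum to 35. So 18.

18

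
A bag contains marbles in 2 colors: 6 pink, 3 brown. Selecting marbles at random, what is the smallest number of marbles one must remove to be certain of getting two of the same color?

The worst case takes 1 marble of each color without reaching 2 of any: 2 × 1 = 2.
The next marble must bring some color to 2, so 2 + 1 = 3.

3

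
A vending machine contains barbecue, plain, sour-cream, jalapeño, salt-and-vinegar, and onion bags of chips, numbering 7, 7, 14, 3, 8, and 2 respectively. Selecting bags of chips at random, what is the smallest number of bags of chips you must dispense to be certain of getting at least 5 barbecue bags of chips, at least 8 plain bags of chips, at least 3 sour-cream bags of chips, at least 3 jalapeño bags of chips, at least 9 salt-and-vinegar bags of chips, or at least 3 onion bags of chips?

The worst case stops just short of every target: 4 barbecue, 7 plain, 2 sour-cream, 2 jalapeño, 8 salt-and-vinegar, 2 onion — 4 + 7 + 2 + 2 + 8 + 2 = 25 bags of chips.
One more bag of chips must push some flavor to its target, so 25 + 1 = 26.

26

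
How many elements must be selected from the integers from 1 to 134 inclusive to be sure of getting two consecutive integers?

Partition {1, …, 134} into 67 pairs: {1,2}, {3,4}, …, {133,134}.
Choosing 67 integers — say the 67 even numbers 2, 4, …, 134 — takes one from each pair and avoids the property.
Choosing 68 forces two into the same pair by pigeonhole, and those are consecutive. So 68.

68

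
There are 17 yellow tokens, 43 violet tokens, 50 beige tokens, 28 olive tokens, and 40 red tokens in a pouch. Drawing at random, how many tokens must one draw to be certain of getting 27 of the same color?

In the worst case we take at most 26 of each color, but all 17 yellow (fewer than 26), giving 17 + 26 + 26 + 26 + 26 = 121.
One more token then forces some color to 27, so 121 + 1 = 122.

122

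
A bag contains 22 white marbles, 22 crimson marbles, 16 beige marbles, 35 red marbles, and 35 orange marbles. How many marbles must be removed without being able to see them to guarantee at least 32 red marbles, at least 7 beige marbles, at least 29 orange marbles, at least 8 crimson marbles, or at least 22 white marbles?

94

The worst case stops just short of every target: 21 white, 7 crimson, 6 beige, 31 red, 28 orange — 21 + 7 + 6 + 31 + 28 = 93 marbles.
One more marble must push some color to its target, so 93 + 1 = 94.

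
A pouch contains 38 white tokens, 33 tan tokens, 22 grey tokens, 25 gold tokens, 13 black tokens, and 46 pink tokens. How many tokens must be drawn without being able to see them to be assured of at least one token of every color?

The hardest color to obtain is black: we could draw every other token first — 177 − 13 = 164 tokens — without a single black one.
The next draw must be black, so 164 + 1 = 165.

165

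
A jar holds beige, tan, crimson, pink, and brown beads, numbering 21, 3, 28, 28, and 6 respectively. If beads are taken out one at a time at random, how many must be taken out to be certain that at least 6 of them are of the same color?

Treat the 5 colors as pigeonholes.
In the worst case we take at most 5 of each color, but all 3 tan (fewer than 5), giving 5 + 3 + 5 + 5 + 5 = 23.
One more bead then forces some color to 6, so 23 + 1 = 24.

24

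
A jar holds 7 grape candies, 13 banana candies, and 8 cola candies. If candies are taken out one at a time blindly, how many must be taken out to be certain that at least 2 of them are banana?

The worst case draws every non-banana candy first: 7 + 8 = 15.
The next 2 draws are then forced to be banana, giving 15 + 2 = 17.

17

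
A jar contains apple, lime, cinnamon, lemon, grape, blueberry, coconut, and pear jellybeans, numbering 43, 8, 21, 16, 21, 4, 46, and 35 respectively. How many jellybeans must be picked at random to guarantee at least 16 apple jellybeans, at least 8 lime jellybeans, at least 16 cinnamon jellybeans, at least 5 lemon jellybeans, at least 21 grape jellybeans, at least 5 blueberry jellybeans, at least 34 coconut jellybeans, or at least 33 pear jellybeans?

Each of the 8 flavors has its own threshold; avoid all of them simultaneously.
The worst case stops just short of every target: 15 apple, 7 lime, 15 cinnamon, 4 lemon, 20 grape, 4 blueberry, 33 coconut, 32 pear — 15 + 7 + 15 + 4 + 20 + 4 + 33 + 32 = 130 jellybeans.
One more jellybean must push some flavor to its target, so 130 + 1 = 131.

131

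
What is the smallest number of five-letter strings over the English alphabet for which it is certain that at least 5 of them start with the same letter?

There are 26 possible first letters acting as pigeonholes.
With 26 × 4 = 104 five-letter strings over the English alphabet we could place exactly 4 in each, with no class reaching 5.
One more forces some class to hold 5, so 104 + 1 = 105.

105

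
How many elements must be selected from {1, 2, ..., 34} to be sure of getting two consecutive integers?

Partition {1, …, 34} into 17 pairs: {1,2}, {3,4}, …, {33,34}.
Choosing 17 integers — say the 17 even numbers 2, 4, …, 34 — takes one from each pair and avoids the property.
Choosing 18 forces two into the same pair by pigeonhole, and those are consecutive. So 18.

18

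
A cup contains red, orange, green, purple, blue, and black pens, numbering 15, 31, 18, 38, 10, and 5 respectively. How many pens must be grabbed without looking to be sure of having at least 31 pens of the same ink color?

Treat the 6 ink colors as pigeonholes.
In the worst case we take at most 30 of each ink color, but all 15 red, all 18 green, all 10 blue, and all 5 black (fewer than 30), giving 15 + 30 + 18 + 30 + 10 + 5 = 108.
One more pen then forces some ink color to 31, so 108 + 1 = 109.

109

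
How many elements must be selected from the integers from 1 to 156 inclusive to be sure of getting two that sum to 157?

Partition {1, …, 156} into 78 pairs: {1,156}, {2,155}, …, {78,79}.
Choosing 78 integers — say the integers 1 through 78 — takes one from each pair and avoids the property.
Choosing 79 forces two into the same pair by pigeonhole, and those sum to 157. So 79.

79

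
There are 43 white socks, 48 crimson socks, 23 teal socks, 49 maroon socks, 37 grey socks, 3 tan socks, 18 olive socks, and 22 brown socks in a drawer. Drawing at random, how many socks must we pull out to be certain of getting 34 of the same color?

In the worst case we take at most 33 of each color, but all 23 teal, all 3 tan, all 18 olive, and all 22 brown (fewer than 33), giving 33 + 33 + 23 + 33 + 33 + 3 + 18 + 22 = 198.
One more sock then forces some color to 34, so 198 + 1 = 199.

199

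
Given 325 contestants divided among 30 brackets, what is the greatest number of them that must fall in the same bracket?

The 325 contestants fall into 30 brackets.
If each of the 30 brackets held at most 10, the total would be at most 30 × 10 = 300 < 325, a contradiction.
So at least one holds ⌈325/30⌉ = 11.

11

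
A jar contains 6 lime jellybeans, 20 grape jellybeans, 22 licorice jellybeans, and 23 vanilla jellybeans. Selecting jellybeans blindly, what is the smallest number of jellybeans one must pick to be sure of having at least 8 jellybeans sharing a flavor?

Treat the 4 flavors as pigeonholes.
In the worst case we take at most 7 of each flavor, but all 6 lime (fewer than 7), giving 6 + 7 + 7 + 7 = 27.
One more jellybean then forces some flavor to 8, so 27 + 1 = 28.

28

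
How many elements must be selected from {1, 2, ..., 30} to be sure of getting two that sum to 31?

16

Partition {1, …, 30} into 15 pairs: {1,30}, {2,29}, …, {15,16}.
Choosing 15 integers — say the integers 1 through 15 — takes one from each pair and avoids the property.
Choosing 16 forces two into the same pair by pigeonhole, and those sum to 31. So 16.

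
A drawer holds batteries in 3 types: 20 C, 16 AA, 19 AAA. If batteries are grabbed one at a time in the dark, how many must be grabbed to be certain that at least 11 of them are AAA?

47

The worst case draws every non-AAA battery first: 20 + 16 = 36.
The next 11 draws are then forced to be AAA, giving 36 + 11 = 47.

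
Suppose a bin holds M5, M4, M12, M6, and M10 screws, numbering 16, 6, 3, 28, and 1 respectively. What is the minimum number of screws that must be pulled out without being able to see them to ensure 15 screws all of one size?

Treat the 5 sizes as pigeonholes.
In the worst case we take at most 14 of each size, but all 6 M4, all 3 M12, and all 1 M10 (fewer than 14), giving 14 + 6 + 3 + 14 + 1 = 38.
One more screw then forces some size to 15, so 38 + 1 = 39.

39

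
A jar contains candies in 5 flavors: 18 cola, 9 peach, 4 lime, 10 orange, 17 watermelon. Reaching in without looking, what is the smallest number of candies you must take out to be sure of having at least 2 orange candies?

The worst case draws every non-orange candy first: 18 + 9 + 4 + 17 = 48.
The next 2 draws are then forced to be orange, giving 48 + 2 = 50.

50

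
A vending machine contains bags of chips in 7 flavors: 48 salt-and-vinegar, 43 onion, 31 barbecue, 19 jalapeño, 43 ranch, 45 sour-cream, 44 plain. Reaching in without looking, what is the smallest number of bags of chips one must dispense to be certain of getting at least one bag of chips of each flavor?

The hardest flavor to obtain is jalapeño: we could draw every other bag of chips first — 273 − 19 = 254 bags of chips — without a single jalapeño one.
The next draw must be jalapeño, so 254 + 1 = 255.

255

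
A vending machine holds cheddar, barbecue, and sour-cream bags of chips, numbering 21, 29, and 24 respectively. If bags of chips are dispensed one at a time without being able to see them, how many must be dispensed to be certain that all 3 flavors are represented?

The hardest flavor to obtain is cheddar: we could draw every other bag of chips first — 74 − 21 = 53 bags of chips — without a single cheddar one.
The next draw must be cheddar, so 53 + 1 = 54.

54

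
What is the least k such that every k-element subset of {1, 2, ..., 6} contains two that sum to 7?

4

Partition {1, …, 6} into 3 pairs: {1,6}, {2,5}, …, {3,4}.
Choosing 3 integers — say the integers 1 through 3 — takes one from each pair and avoids the property.
Choosing 4 forces two into the same pair by pigeonhole, and those sum to 7. So 4.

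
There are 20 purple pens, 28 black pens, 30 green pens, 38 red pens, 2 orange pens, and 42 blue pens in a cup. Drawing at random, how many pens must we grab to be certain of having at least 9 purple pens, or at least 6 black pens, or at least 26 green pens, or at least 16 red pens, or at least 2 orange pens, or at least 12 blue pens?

66

The worst case stops just short of every target: 8 purple, 5 black, 25 green, 15 red, 1 orange, 11 blue — 8 + 5 + 25 + 15 + 1 + 11 = 65 pens.
One more pen must push some ink color to its target, so 65 + 1 = 66.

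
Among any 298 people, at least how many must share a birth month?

25

If each of the 12 months of the year held at most 24, the total would be at most 12 × 24 = 288 < 298, a contradiction.
So at least one holds ⌈298/12⌉ = 25.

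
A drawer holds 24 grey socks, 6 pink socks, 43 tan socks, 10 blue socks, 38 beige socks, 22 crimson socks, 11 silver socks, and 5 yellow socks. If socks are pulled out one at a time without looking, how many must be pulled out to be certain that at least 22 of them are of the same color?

In the worst case we take at most 21 of each color, but all 6 pink, all 10 blue, all 11 silver, and all 5 yellow (fewer than 21), giving 21 + 6 + 21 + 10 + 21 + 21 + 11 + 5 = 116.
One more sock then forces some color to 22, so 116 + 1 = 117.

117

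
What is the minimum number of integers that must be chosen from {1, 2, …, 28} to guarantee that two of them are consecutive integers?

15

Partition {1, …, 28} into 14 pairs: {1,2}, {3,4}, …, {27,28}.
Choosing 14 integers — say the 14 even numbers 2, 4, …, 28 — takes one from each pair and avoids the property.
Choosing 15 forces two into the same pair by pigeonhole, and those are consecutive. So 15.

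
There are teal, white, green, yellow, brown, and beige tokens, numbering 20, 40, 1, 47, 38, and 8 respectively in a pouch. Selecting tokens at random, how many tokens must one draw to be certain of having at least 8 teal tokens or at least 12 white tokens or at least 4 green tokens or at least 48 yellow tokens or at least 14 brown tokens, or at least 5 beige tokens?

The worst case stops just short of every target: 7 teal, 11 white, all 1 green, 47 yellow, 13 brown, 4 beige — 7 + 11 + 1 + 47 + 13 + 4 = 83 tokens.
One more token must push some color to its target, so 83 + 1 = 84.

84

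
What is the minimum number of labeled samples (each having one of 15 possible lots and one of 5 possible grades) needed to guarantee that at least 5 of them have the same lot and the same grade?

There are 15 × 5 = 75 (lot, grade) combinations acting as pigeonholes.
With 75 × 4 = 300 labeled samples we could place exactly 4 in each, with no (lot, grade) pair reaching 5.
One more forces some (lot, grade) pair to hold 5, so 300 + 1 = 301.

301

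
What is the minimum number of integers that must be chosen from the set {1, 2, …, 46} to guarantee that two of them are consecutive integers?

Partition {1, …, 46} into 23 pairs: {1,2}, {3,4}, …, {45,46}.
Choosing 23 integers — say the 23 even numbers 2, 4, …, 46 — takes one from each pair and avoids the property.
Choosing 24 forces two into the same pair by pigeonhole, and those are consecutive. So 24.

24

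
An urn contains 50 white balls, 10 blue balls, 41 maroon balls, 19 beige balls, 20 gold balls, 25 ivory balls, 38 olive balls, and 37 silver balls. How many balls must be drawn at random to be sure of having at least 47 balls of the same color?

237

In the worst case we take at most 46 of each color, but all 10 blue, all 41 maroon, all 19 beige, all 20 gold, all 25 ivory, all 38 olive, and all 37 silver (fewer than 46), giving 46 + 10 + 41 + 19 + 20 + 25 + 38 + 37 = 236.
One more ball then forces some color to 47, so 236 + 1 = 237.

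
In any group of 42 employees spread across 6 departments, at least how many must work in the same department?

The 42 employees fall into 6 departments.
If each of the 6 departments held at most 6, the total would be at most 6 × 6 = 36 < 42, a contradiction.
So at least one holds ⌈42/6⌉ = 7.

7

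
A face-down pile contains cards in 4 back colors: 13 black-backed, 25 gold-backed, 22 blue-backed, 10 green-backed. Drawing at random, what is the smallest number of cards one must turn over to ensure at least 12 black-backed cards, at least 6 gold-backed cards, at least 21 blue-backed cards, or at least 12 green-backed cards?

47

The worst case stops just short of every target: 11 black-backed, 5 gold-backed, 20 blue-backed, all 10 green-backed — 11 + 5 + 20 + 10 = 46 cards.
One more card must push some back color to its target, so 46 + 1 = 47.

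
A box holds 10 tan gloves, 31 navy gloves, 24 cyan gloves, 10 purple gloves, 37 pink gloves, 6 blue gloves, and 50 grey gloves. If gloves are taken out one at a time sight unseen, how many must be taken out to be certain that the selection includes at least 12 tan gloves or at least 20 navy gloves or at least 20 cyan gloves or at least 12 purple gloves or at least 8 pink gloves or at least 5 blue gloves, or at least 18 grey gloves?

87

The worst case stops just short of every target: all 10 tan, 19 navy, 19 cyan, all 10 purple, 7 pink, 4 blue, 17 grey — 10 + 19 + 19 + 10 + 7 + 4 + 17 = 86 gloves.
One more glove must push some color to its target, so 86 + 1 = 87.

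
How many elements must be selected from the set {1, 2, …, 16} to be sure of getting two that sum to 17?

9

Partition {1, …, 16} into 8 pairs: {1,16}, {2,15}, …, {8,9}.
Choosing 8 integers — say the integers 1 through 8 — takes one from each pair and avoids the property.
Choosing 9 forces two into the same pair by pigeonhole, and those sum to 17. So 9.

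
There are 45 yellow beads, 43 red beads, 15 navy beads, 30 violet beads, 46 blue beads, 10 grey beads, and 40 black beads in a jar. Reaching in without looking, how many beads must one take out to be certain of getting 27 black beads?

The worst case draws every non-black bead first: 45 + 43 + 15 + 30 + 46 + 10 = 189.
The next 27 draws are then forced to be black, giving 189 + 27 = 216.

216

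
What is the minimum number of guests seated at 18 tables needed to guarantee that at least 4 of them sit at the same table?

55

There are 18 tables acting as pigeonholes.
With 18 × 3 = 54 guests we could place exactly 3 in each, with no class reaching 4.
One more forces some class to hold 4, so 54 + 1 = 55.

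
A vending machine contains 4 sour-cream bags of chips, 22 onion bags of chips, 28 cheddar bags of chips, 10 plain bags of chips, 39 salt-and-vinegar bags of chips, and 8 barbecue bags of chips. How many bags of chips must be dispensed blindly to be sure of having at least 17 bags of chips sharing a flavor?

Treat the 6 flavors as pigeonholes.
In the worst case we take at most 16 of each flavor, but all 4 sour-cream, all 10 plain, and all 8 barbecue (fewer than 16), giving 4 + 16 + 16 + 10 + 16 + 8 = 70.
One more bag of chips then forces some flavor to 17, so 70 + 1 = 71.

71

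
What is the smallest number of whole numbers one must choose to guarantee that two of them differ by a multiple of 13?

14

Two integers differ by a multiple of 13 exactly when they share a remainder mod 13.
There are 13 residue classes mod 13, so 13 integers can all lie in distinct classes.
One more integer must repeat a residue, giving a difference divisible by 13. So n = 13 + 1 = 14.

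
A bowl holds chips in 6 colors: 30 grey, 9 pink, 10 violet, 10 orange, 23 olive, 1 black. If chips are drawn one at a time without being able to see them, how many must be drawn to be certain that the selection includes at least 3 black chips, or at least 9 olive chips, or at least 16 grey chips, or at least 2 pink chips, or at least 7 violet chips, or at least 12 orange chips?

The worst case stops just short of every target: 15 grey, 1 pink, 6 violet, all 10 orange, 8 olive, all 1 black — 15 + 1 + 6 + 10 + 8 + 1 = 41 chips.
One more chip must push some color to its target, so 41 + 1 = 42.

42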